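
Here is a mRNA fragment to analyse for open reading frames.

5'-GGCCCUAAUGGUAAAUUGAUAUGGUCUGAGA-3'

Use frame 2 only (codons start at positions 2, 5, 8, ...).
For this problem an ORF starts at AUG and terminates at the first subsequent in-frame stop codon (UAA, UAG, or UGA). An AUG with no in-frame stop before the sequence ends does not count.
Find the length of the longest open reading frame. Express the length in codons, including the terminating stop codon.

4

Frame 2: GCC CUA AUG GUA AAU UGA UAU GGU CUG AGA — AUG at 8, stop UGA at 17 → 12 nt.
Longest: frame 2, positions 8–19, 12 nt = 4 codons = 3 aa. → 4 codons.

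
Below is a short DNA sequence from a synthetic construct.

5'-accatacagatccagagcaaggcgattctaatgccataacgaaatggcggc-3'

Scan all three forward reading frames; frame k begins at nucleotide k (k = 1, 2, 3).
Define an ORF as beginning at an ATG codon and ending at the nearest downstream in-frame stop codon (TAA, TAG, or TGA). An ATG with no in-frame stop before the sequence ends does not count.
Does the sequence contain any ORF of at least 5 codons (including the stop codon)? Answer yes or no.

no

Frame 1: ACC ATA CAG ATC CAG AGC AAG GCG ATT CTA ATG CCA TAA CGA AAT GGC GGC — ATG at 31, stop TAA at 37 → 9 nt.
Frame 2: CCA TAC AGA TCC AGA GCA AGG CGA TTC TAA TGC CAT AAC GAA ATG GCG — no ATG→stop ORF.
Frame 3: CAT ACA GAT CCA GAG CAA GGC GAT TCT AAT GCC ATA ACG AAA TGG CGG — no ATG→stop ORF.
Largest ORF found is 3 codons < 5, so no.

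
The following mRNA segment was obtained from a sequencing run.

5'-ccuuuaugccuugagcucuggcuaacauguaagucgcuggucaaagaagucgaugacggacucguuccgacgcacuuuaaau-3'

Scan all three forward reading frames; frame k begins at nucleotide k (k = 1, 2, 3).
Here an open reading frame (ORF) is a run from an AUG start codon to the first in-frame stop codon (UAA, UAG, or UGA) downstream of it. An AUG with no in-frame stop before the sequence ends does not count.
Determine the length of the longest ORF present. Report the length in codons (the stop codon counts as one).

3

Frame 1: CCU UUA UGC CUU GAG CUC UGG CUA ACA UGU AAG UCG CUG GUC AAA GAA GUC GAU GAC GGA CUC GUU CCG ACG CAC UUU AAA — no AUG→stop ORF.
Frame 2: CUU UAU GCC UUG AGC UCU GGC UAA CAU GUA AGU CGC UGG UCA AAG AAG UCG AUG ACG GAC UCG UUC CGA CGC ACU UUA AAU — no AUG→stop ORF.
Frame 3: UUU AUG CCU UGA GCU CUG GCU AAC AUG UAA GUC GCU GGU CAA AGA AGU CGA UGA CGG ACU CGU UCC GAC GCA CUU UAA — AUG at 6, stop UGA at 12 → 9 nt; AUG at 27, stop UAA at 30 → 6 nt.
Longest: frame 3, positions 6–14, 9 nt = 3 codons = 2 aa. → 3 codons.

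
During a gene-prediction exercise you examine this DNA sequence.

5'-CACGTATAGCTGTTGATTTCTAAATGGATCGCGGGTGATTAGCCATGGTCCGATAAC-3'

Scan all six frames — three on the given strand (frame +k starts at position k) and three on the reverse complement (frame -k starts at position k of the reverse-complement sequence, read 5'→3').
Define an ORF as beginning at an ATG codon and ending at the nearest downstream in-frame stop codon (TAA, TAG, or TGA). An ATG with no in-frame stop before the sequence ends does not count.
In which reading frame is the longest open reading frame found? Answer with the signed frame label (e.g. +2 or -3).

-3

Reverse complement (5'→3'): GTTATCGGACCATGGCTAATCACCCGCGATCCATTTAGAAATCAACAGCTATACGTG
Frame +1: CAC GTA TAG CTG TTG ATT TCT AAA TGG ATC GCG GGT GAT TAG CCA TGG TCC GAT AAC — no ATG→stop ORF.
Frame +2: ACG TAT AGC TGT TGA TTT CTA AAT GGA TCG CGG GTG ATT AGC CAT GGT CCG ATA — no ATG→stop ORF.
Frame +3: CGT ATA GCT GTT GAT TTC TAA ATG GAT CGC GGG TGA TTA GCC ATG GTC CGA TAA — ATG at 24, stop TGA at 36 → 15 nt; ATG at 45, stop TAA at 54 → 12 nt.
Frame -1: GTT ATC GGA CCA TGG CTA ATC ACC CGC GAT CCA TTT AGA AAT CAA CAG CTA TAC GTG — no ATG→stop ORF.
Frame -2: TTA TCG GAC CAT GGC TAA TCA CCC GCG ATC CAT TTA GAA ATC AAC AGC TAT ACG — no ATG→stop ORF.
Frame -3: TAT CGG ACC ATG GCT AAT CAC CCG CGA TCC ATT TAG AAA TCA ACA GCT ATA CGT — ATG at 12, stop TAG at 36 → 27 nt.
Longest ORF is 27 nt in frame -3 (positions 12–38).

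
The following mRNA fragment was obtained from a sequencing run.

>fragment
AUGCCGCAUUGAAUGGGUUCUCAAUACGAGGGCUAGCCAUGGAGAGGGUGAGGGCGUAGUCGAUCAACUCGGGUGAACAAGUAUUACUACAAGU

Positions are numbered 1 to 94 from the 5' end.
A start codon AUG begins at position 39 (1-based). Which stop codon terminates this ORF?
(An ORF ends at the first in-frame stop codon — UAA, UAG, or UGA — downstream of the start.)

UAG

Codons from position 39: AUG (39–41), GAG (42–44), AGG (45–47), GUG (48–50), AGG (51–53), GCG (54–56), UAG (57–59).
The first in-frame stop codon is UAG.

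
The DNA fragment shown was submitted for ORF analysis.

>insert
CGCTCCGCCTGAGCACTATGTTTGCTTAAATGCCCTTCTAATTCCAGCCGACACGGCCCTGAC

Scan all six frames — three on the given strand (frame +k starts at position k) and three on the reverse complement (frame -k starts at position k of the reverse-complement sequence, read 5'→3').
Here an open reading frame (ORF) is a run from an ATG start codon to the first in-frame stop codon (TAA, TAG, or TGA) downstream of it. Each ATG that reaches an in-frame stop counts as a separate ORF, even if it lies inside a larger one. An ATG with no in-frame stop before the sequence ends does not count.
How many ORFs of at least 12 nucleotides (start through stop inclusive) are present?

2

Reverse complement (5'→3'): GTCAGGGCCGTGTCGGCTGGAATTAGAAGGGCATTTAAGCAAACATAGTGCTCAGGCGGAGCG
Frame +1: CGC TCC GCC TGA GCA CTA TGT TTG CTT AAA TGC CCT TCT AAT TCC AGC CGA CAC GGC CCT GAC — no ATG→stop ORF.
Frame +2: GCT CCG CCT GAG CAC TAT GTT TGC TTA AAT GCC CTT CTA ATT CCA GCC GAC ACG GCC CTG — no ATG→stop ORF.
Frame +3: CTC CGC CTG AGC ACT ATG TTT GCT TAA ATG CCC TTC TAA TTC CAG CCG ACA CGG CCC TGA — ATG at 18, stop TAA at 27 → 12 nt; ATG at 30, stop TAA at 39 → 12 nt.
Frame -1: GTC AGG GCC GTG TCG GCT GGA ATT AGA AGG GCA TTT AAG CAA ACA TAG TGC TCA GGC GGA GCG — no ATG→stop ORF.
Frame -2: TCA GGG CCG TGT CGG CTG GAA TTA GAA GGG CAT TTA AGC AAA CAT AGT GCT CAG GCG GAG — no ATG→stop ORF.
Frame -3: CAG GGC CGT GTC GGC TGG AAT TAG AAG GGC ATT TAA GCA AAC ATA GTG CTC AGG CGG AGC — no ATG→stop ORF.
ORFs ≥ 12 nucleotides: frame +3 18–29 (12 nucleotides), frame +3 30–41 (12 nucleotides). Count = 2.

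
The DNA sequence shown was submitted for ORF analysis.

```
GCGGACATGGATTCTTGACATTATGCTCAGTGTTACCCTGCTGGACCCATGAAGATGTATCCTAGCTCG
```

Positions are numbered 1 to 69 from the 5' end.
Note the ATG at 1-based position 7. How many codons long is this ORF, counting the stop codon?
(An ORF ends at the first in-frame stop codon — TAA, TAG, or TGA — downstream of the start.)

Codons from position 7: ATG (7–9), GAT (10–12), TCT (13–15), TGA (16–18).
TGA is the first in-frame stop; that's 4 codons including the stop.

4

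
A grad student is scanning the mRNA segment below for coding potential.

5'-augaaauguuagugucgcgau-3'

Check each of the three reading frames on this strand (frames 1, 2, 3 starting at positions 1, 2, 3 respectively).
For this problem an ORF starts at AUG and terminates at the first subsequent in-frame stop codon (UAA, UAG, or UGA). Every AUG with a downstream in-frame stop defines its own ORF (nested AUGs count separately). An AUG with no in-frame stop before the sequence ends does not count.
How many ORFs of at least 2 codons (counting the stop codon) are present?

Frame 1: AUG AAA UGU UAG UGU CGC GAU — AUG at 1, stop UAG at 10 → 12 nt.
Frame 2: UGA AAU GUU AGU GUC GCG — no AUG→stop ORF.
Frame 3: GAA AUG UUA GUG UCG CGA — no AUG→stop ORF.
ORFs ≥ 2 codons: frame 1 1–12 (4 codons). Count = 1.

1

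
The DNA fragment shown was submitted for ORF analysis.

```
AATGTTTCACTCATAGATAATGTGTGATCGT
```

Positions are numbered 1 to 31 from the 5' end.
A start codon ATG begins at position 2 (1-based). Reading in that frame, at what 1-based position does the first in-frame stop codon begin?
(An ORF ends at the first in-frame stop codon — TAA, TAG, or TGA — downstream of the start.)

14

Codons from position 2: ATG (2–4), TTT (5–7), CAC (8–10), TCA (11–13), TAG (14–16).
TAG is a stop codon; it begins at position 14.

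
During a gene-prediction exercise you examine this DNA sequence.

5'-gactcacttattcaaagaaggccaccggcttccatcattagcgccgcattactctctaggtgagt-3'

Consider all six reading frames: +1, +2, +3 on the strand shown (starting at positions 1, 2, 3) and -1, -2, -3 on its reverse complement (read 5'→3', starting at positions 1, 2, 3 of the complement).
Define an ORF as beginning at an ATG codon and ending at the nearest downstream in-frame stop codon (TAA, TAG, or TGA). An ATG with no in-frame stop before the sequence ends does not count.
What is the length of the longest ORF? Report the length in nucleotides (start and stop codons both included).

27

Reverse complement (5'→3'): ACTCACCTAGAGAGTAATGCGGCGCTAATGATGGAAGCCGGTGGCCTTCTTTGAATAAGTGAGTC
Frame +1: GAC TCA CTT ATT CAA AGA AGG CCA CCG GCT TCC ATC ATT AGC GCC GCA TTA CTC TCT AGG TGA — no ATG→stop ORF.
Frame +2: ACT CAC TTA TTC AAA GAA GGC CAC CGG CTT CCA TCA TTA GCG CCG CAT TAC TCT CTA GGT GAG — no ATG→stop ORF.
Frame +3: CTC ACT TAT TCA AAG AAG GCC ACC GGC TTC CAT CAT TAG CGC CGC ATT ACT CTC TAG GTG AGT — no ATG→stop ORF.
Frame -1: ACT CAC CTA GAG AGT AAT GCG GCG CTA ATG ATG GAA GCC GGT GGC CTT CTT TGA ATA AGT GAG — ATG at 28, stop TGA at 52 → 27 nt; ATG at 31, stop TGA at 52 → 24 nt.
Frame -2: CTC ACC TAG AGA GTA ATG CGG CGC TAA TGA TGG AAG CCG GTG GCC TTC TTT GAA TAA GTG AGT — ATG at 17, stop TAA at 26 → 12 nt.
Frame -3: TCA CCT AGA GAG TAA TGC GGC GCT AAT GAT GGA AGC CGG TGG CCT TCT TTG AAT AAG TGA GTC — no ATG→stop ORF.
Longest: frame -1, positions 28–54, 27 nt = 9 codons = 8 aa. → 27 nucleotides.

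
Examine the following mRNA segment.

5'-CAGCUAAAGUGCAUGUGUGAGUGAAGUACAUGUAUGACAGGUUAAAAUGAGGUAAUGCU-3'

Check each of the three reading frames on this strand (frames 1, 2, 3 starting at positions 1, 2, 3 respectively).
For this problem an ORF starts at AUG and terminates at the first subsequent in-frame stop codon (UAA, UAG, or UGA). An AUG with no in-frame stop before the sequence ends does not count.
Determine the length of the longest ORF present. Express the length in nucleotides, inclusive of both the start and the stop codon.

Frame 1: CAG CUA AAG UGC AUG UGU GAG UGA AGU ACA UGU AUG ACA GGU UAA AAU GAG GUA AUG — AUG at 13, stop UGA at 22 → 12 nt; AUG at 34, stop UAA at 43 → 12 nt.
Frame 2: AGC UAA AGU GCA UGU GUG AGU GAA GUA CAU GUA UGA CAG GUU AAA AUG AGG UAA UGC — AUG at 47, stop UAA at 53 → 9 nt.
Frame 3: GCU AAA GUG CAU GUG UGA GUG AAG UAC AUG UAU GAC AGG UUA AAA UGA GGU AAU GCU — AUG at 30, stop UGA at 48 → 21 nt.
Longest: frame 3, positions 30–50, 21 nt = 7 codons = 6 aa. → 21 nucleotides.

21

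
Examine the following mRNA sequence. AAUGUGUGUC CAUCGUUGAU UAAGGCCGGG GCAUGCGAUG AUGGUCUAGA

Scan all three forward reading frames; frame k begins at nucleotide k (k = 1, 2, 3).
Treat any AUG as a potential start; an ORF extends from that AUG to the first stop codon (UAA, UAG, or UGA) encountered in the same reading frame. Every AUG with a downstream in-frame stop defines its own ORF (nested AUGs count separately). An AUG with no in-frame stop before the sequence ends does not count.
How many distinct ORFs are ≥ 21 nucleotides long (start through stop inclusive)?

0

Frame 1: AAU GUG UGU CCA UCG UUG AUU AAG GCC GGG GCA UGC GAU GAU GGU CUA — no AUG→stop ORF.
Frame 2: AUG UGU GUC CAU CGU UGA UUA AGG CCG GGG CAU GCG AUG AUG GUC UAG — AUG at 2, stop UGA at 17 → 18 nt; AUG at 38, stop UAG at 47 → 12 nt; AUG at 41, stop UAG at 47 → 9 nt.
Frame 3: UGU GUG UCC AUC GUU GAU UAA GGC CGG GGC AUG CGA UGA UGG UCU AGA — AUG at 33, stop UGA at 39 → 9 nt.
No ORF reaches 21 nucleotides. Count = 0.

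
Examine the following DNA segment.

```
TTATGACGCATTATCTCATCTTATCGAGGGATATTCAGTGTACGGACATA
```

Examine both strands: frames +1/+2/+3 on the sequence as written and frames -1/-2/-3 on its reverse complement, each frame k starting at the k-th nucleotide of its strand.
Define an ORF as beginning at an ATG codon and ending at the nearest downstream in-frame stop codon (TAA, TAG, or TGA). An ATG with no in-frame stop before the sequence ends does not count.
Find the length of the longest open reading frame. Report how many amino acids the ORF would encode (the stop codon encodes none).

4

Reverse complement (5'→3'): TATGTCCGTACACTGAATATCCCTCGATAAGATGAGATAATGCGTCATAA
Frame +1: TTA TGA CGC ATT ATC TCA TCT TAT CGA GGG ATA TTC AGT GTA CGG ACA — no ATG→stop ORF.
Frame +2: TAT GAC GCA TTA TCT CAT CTT ATC GAG GGA TAT TCA GTG TAC GGA CAT — no ATG→stop ORF.
Frame +3: ATG ACG CAT TAT CTC ATC TTA TCG AGG GAT ATT CAG TGT ACG GAC ATA — no ATG→stop ORF.
Frame -1: TAT GTC CGT ACA CTG AAT ATC CCT CGA TAA GAT GAG ATA ATG CGT CAT — no ATG→stop ORF.
Frame -2: ATG TCC GTA CAC TGA ATA TCC CTC GAT AAG ATG AGA TAA TGC GTC ATA — ATG at 2, stop TGA at 14 → 15 nt; ATG at 32, stop TAA at 38 → 9 nt.
Frame -3: TGT CCG TAC ACT GAA TAT CCC TCG ATA AGA TGA GAT AAT GCG TCA TAA — no ATG→stop ORF.
Longest: frame -2, positions 2–16, 15 nt = 5 codons = 4 aa. → 4 amino acids.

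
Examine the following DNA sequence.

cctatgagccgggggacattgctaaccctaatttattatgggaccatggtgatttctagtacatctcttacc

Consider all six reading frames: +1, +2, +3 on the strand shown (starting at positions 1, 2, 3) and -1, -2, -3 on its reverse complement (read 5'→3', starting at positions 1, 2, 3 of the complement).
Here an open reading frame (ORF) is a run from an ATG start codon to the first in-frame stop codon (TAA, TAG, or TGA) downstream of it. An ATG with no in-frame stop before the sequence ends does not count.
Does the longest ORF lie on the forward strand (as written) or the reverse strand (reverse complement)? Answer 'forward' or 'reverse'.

reverse

Reverse complement (5'→3'): GGTAAGAGATGTACTAGAAATCACCATGGTCCCATAATAAATTAGGGTTAGCAATGTCCCCCGGCTCATAGG
Frame +1: CCT ATG AGC CGG GGG ACA TTG CTA ACC CTA ATT TAT TAT GGG ACC ATG GTG ATT TCT AGT ACA TCT CTT ACC — no ATG→stop ORF.
Frame +2: CTA TGA GCC GGG GGA CAT TGC TAA CCC TAA TTT ATT ATG GGA CCA TGG TGA TTT CTA GTA CAT CTC TTA — ATG at 38, stop TGA at 50 → 15 nt.
Frame +3: TAT GAG CCG GGG GAC ATT GCT AAC CCT AAT TTA TTA TGG GAC CAT GGT GAT TTC TAG TAC ATC TCT TAC — no ATG→stop ORF.
Frame -1: GGT AAG AGA TGT ACT AGA AAT CAC CAT GGT CCC ATA ATA AAT TAG GGT TAG CAA TGT CCC CCG GCT CAT AGG — no ATG→stop ORF.
Frame -2: GTA AGA GAT GTA CTA GAA ATC ACC ATG GTC CCA TAA TAA ATT AGG GTT AGC AAT GTC CCC CGG CTC ATA — ATG at 26, stop TAA at 35 → 12 nt.
Frame -3: TAA GAG ATG TAC TAG AAA TCA CCA TGG TCC CAT AAT AAA TTA GGG TTA GCA ATG TCC CCC GGC TCA TAG — ATG at 9, stop TAG at 15 → 9 nt; ATG at 54, stop TAG at 69 → 18 nt.
Forward-strand max 15 nt; reverse-strand max 18 nt. The reverse strand has the longer ORF.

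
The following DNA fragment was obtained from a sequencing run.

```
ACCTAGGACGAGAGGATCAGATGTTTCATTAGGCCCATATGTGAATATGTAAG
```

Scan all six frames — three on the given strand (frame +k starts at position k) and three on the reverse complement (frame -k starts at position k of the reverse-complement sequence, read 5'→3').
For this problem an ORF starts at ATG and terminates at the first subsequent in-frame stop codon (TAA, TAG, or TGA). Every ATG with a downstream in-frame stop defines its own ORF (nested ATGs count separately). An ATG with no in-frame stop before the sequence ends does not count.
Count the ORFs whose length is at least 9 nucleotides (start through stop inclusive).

3

Reverse complement (5'→3'): CTTACATATTCACATATGGGCCTAATGAAACATCTGATCCTCTCGTCCTAGGT
Frame +1: ACC TAG GAC GAG AGG ATC AGA TGT TTC ATT AGG CCC ATA TGT GAA TAT GTA — no ATG→stop ORF.
Frame +2: CCT AGG ACG AGA GGA TCA GAT GTT TCA TTA GGC CCA TAT GTG AAT ATG TAA — ATG at 47, stop TAA at 50 → 6 nt.
Frame +3: CTA GGA CGA GAG GAT CAG ATG TTT CAT TAG GCC CAT ATG TGA ATA TGT AAG — ATG at 21, stop TAG at 30 → 12 nt; ATG at 39, stop TGA at 42 → 6 nt.
Frame -1: CTT ACA TAT TCA CAT ATG GGC CTA ATG AAA CAT CTG ATC CTC TCG TCC TAG — ATG at 16, stop TAG at 49 → 36 nt; ATG at 25, stop TAG at 49 → 27 nt.
Frame -2: TTA CAT ATT CAC ATA TGG GCC TAA TGA AAC ATC TGA TCC TCT CGT CCT AGG — no ATG→stop ORF.
Frame -3: TAC ATA TTC ACA TAT GGG CCT AAT GAA ACA TCT GAT CCT CTC GTC CTA GGT — no ATG→stop ORF.
ORFs ≥ 9 nucleotides: frame +3 21–32 (12 nucleotides), frame -1 16–51 (36 nucleotides), frame -1 25–51 (27 nucleotides). Count = 3.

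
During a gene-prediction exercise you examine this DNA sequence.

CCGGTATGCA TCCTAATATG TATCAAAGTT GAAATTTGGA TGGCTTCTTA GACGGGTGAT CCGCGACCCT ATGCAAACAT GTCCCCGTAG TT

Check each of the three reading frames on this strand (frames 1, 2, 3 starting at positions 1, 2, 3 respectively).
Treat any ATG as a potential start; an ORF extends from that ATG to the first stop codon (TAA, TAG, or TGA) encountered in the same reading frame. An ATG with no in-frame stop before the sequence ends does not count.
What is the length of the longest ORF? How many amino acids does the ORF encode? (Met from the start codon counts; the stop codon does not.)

Frame 1: CCG GTA TGC ATC CTA ATA TGT ATC AAA GTT GAA ATT TGG ATG GCT TCT TAG ACG GGT GAT CCG CGA CCC TAT GCA AAC ATG TCC CCG TAG — ATG at 40, stop TAG at 49 → 12 nt; ATG at 79, stop TAG at 88 → 12 nt.
Frame 2: CGG TAT GCA TCC TAA TAT GTA TCA AAG TTG AAA TTT GGA TGG CTT CTT AGA CGG GTG ATC CGC GAC CCT ATG CAA ACA TGT CCC CGT AGT — no ATG→stop ORF.
Frame 3: GGT ATG CAT CCT AAT ATG TAT CAA AGT TGA AAT TTG GAT GGC TTC TTA GAC GGG TGA TCC GCG ACC CTA TGC AAA CAT GTC CCC GTA GTT — ATG at 6, stop TGA at 30 → 27 nt; ATG at 18, stop TGA at 30 → 15 nt.
Longest: frame 3, positions 6–32, 27 nt = 9 codons = 8 aa. → 8 amino acids.

8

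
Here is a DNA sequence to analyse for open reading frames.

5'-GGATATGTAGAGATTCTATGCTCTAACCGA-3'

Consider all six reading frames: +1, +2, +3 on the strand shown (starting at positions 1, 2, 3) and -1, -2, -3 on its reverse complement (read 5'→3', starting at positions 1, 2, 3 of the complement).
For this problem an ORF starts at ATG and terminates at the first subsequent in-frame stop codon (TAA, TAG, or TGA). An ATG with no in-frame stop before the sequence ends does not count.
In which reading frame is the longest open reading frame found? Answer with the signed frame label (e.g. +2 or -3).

Reverse complement (5'→3'): TCGGTTAGAGCATAGAATCTCTACATATCC
Frame +1: GGA TAT GTA GAG ATT CTA TGC TCT AAC CGA — no ATG→stop ORF.
Frame +2: GAT ATG TAG AGA TTC TAT GCT CTA ACC — ATG at 5, stop TAG at 8 → 6 nt.
Frame +3: ATA TGT AGA GAT TCT ATG CTC TAA CCG — ATG at 18, stop TAA at 24 → 9 nt.
Frame -1: TCG GTT AGA GCA TAG AAT CTC TAC ATA TCC — no ATG→stop ORF.
Frame -2: CGG TTA GAG CAT AGA ATC TCT ACA TAT — no ATG→stop ORF.
Frame -3: GGT TAG AGC ATA GAA TCT CTA CAT ATC — no ATG→stop ORF.
Longest ORF is 9 nt in frame +3 (positions 18–26).

+3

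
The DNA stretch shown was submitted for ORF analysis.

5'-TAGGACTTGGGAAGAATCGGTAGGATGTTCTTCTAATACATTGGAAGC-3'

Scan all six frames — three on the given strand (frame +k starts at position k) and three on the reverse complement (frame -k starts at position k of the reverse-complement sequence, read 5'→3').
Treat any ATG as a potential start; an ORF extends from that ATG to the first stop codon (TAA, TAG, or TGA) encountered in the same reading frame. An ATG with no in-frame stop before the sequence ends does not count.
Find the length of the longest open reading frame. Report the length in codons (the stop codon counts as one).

Reverse complement (5'→3'): GCTTCCAATGTATTAGAAGAACATCCTACCGATTCTTCCCAAGTCCTA
Frame +1: TAG GAC TTG GGA AGA ATC GGT AGG ATG TTC TTC TAA TAC ATT GGA AGC — ATG at 25, stop TAA at 34 → 12 nt.
Frame +2: AGG ACT TGG GAA GAA TCG GTA GGA TGT TCT TCT AAT ACA TTG GAA — no ATG→stop ORF.
Frame +3: GGA CTT GGG AAG AAT CGG TAG GAT GTT CTT CTA ATA CAT TGG AAG — no ATG→stop ORF.
Frame -1: GCT TCC AAT GTA TTA GAA GAA CAT CCT ACC GAT TCT TCC CAA GTC CTA — no ATG→stop ORF.
Frame -2: CTT CCA ATG TAT TAG AAG AAC ATC CTA CCG ATT CTT CCC AAG TCC — ATG at 8, stop TAG at 14 → 9 nt.
Frame -3: TTC CAA TGT ATT AGA AGA ACA TCC TAC CGA TTC TTC CCA AGT CCT — no ATG→stop ORF.
Longest: frame +1, positions 25–36, 12 nt = 4 codons = 3 aa. → 4 codons.

4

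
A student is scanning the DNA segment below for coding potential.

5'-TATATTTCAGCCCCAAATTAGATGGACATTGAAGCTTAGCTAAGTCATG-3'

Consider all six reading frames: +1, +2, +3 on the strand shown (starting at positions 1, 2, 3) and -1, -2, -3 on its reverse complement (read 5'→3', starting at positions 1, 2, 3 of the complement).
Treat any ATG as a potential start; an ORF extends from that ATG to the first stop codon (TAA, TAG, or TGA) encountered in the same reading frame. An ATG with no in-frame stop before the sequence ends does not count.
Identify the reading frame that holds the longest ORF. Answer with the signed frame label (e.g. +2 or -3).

Reverse complement (5'→3'): CATGACTTAGCTAAGCTTCAATGTCCATCTAATTTGGGGCTGAAATATA
Frame +1: TAT ATT TCA GCC CCA AAT TAG ATG GAC ATT GAA GCT TAG CTA AGT CAT — ATG at 22, stop TAG at 37 → 18 nt.
Frame +2: ATA TTT CAG CCC CAA ATT AGA TGG ACA TTG AAG CTT AGC TAA GTC ATG — no ATG→stop ORF.
Frame +3: TAT TTC AGC CCC AAA TTA GAT GGA CAT TGA AGC TTA GCT AAG TCA — no ATG→stop ORF.
Frame -1: CAT GAC TTA GCT AAG CTT CAA TGT CCA TCT AAT TTG GGG CTG AAA TAT — no ATG→stop ORF.
Frame -2: ATG ACT TAG CTA AGC TTC AAT GTC CAT CTA ATT TGG GGC TGA AAT ATA — ATG at 2, stop TAG at 8 → 9 nt.
Frame -3: TGA CTT AGC TAA GCT TCA ATG TCC ATC TAA TTT GGG GCT GAA ATA — ATG at 21, stop TAA at 30 → 12 nt.
Longest ORF is 18 nt in frame +1 (positions 22–39).

+1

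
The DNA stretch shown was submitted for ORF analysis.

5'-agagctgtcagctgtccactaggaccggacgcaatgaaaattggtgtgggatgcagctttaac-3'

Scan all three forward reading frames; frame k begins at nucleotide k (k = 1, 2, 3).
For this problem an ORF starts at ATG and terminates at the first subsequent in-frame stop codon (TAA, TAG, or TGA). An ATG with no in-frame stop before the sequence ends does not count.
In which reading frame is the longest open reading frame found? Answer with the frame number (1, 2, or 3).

3

Frame 1: AGA GCT GTC AGC TGT CCA CTA GGA CCG GAC GCA ATG AAA ATT GGT GTG GGA TGC AGC TTT AAC — no ATG→stop ORF.
Frame 2: GAG CTG TCA GCT GTC CAC TAG GAC CGG ACG CAA TGA AAA TTG GTG TGG GAT GCA GCT TTA — no ATG→stop ORF.
Frame 3: AGC TGT CAG CTG TCC ACT AGG ACC GGA CGC AAT GAA AAT TGG TGT GGG ATG CAG CTT TAA — ATG at 51, stop TAA at 60 → 12 nt.
Longest ORF is 12 nt in frame 3 (positions 51–62).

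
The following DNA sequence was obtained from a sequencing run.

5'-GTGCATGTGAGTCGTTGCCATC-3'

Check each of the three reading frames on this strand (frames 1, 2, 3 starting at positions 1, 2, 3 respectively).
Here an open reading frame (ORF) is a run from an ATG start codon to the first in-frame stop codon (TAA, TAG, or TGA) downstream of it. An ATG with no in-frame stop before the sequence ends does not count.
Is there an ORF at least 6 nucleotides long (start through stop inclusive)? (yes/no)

Frame 1: GTG CAT GTG AGT CGT TGC CAT — no ATG→stop ORF.
Frame 2: TGC ATG TGA GTC GTT GCC ATC — ATG at 5, stop TGA at 8 → 6 nt.
Frame 3: GCA TGT GAG TCG TTG CCA — no ATG→stop ORF.
Frame 2 has an ORF of 6 nucleotides (positions 5–10) ≥ 6, so yes.

yes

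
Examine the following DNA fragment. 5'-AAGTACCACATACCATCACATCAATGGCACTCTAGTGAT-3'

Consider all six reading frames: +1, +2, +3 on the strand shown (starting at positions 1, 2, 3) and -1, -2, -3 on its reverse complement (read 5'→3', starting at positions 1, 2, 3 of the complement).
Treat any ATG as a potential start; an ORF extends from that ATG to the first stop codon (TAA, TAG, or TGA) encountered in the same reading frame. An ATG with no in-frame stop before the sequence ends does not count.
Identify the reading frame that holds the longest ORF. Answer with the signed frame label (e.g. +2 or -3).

Reverse complement (5'→3'): ATCACTAGAGTGCCATTGATGTGATGGTATGTGGTACTT
Frame +1: AAG TAC CAC ATA CCA TCA CAT CAA TGG CAC TCT AGT GAT — no ATG→stop ORF.
Frame +2: AGT ACC ACA TAC CAT CAC ATC AAT GGC ACT CTA GTG — no ATG→stop ORF.
Frame +3: GTA CCA CAT ACC ATC ACA TCA ATG GCA CTC TAG TGA — ATG at 24, stop TAG at 33 → 12 nt.
Frame -1: ATC ACT AGA GTG CCA TTG ATG TGA TGG TAT GTG GTA CTT — ATG at 19, stop TGA at 22 → 6 nt.
Frame -2: TCA CTA GAG TGC CAT TGA TGT GAT GGT ATG TGG TAC — no ATG→stop ORF.
Frame -3: CAC TAG AGT GCC ATT GAT GTG ATG GTA TGT GGT ACT — no ATG→stop ORF.
Longest ORF is 12 nt in frame +3 (positions 24–35).

+3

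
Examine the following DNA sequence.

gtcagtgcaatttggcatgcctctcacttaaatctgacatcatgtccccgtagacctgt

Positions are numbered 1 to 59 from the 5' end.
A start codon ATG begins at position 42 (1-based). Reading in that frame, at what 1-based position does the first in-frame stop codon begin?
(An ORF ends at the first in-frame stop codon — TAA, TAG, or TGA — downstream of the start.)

51

Codons from position 42: ATG (42–44), TCC (45–47), CCG (48–50), TAG (51–53).
TAG is a stop codon; it begins at position 51.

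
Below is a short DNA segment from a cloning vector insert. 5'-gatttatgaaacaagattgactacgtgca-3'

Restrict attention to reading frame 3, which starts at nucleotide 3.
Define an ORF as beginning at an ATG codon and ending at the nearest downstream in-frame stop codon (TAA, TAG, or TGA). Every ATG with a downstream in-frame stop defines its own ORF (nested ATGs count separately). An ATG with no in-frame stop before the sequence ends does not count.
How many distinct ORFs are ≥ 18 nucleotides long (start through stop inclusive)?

0

Frame 3: TTT ATG AAA CAA GAT TGA CTA CGT GCA — ATG at 6, stop TGA at 18 → 15 nt.
No ORF reaches 18 nucleotides. Count = 0.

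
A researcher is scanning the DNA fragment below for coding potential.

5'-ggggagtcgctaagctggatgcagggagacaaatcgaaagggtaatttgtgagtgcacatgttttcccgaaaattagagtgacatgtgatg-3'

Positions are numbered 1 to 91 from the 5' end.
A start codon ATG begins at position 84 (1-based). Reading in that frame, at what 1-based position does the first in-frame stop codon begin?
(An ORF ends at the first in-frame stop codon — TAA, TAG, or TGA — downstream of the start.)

87

Codons from position 84: ATG (84–86), TGA (87–89).
TGA is a stop codon; it begins at position 87.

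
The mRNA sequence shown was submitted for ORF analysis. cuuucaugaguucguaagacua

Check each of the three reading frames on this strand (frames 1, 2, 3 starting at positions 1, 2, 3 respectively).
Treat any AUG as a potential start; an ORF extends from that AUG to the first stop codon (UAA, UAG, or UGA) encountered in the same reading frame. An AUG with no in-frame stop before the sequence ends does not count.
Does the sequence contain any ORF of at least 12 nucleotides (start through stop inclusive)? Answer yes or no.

yes

Frame 1: CUU UCA UGA GUU CGU AAG ACU — no AUG→stop ORF.
Frame 2: UUU CAU GAG UUC GUA AGA CUA — no AUG→stop ORF.
Frame 3: UUC AUG AGU UCG UAA GAC — AUG at 6, stop UAA at 15 → 12 nt.
Frame 3 has an ORF of 12 nucleotides (positions 6–17) ≥ 12, so yes.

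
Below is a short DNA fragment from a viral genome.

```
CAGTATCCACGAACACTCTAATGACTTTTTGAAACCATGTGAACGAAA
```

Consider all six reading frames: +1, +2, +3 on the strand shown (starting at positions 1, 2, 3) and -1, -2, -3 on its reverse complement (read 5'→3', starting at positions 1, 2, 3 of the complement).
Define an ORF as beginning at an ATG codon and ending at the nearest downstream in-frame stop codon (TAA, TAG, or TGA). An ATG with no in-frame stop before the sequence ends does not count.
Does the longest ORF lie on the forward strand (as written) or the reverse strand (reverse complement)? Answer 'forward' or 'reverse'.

reverse

Reverse complement (5'→3'): TTTCGTTCACATGGTTTCAAAAAGTCATTAGAGTGTTCGTGGATACTG
Frame +1: CAG TAT CCA CGA ACA CTC TAA TGA CTT TTT GAA ACC ATG TGA ACG AAA — ATG at 37, stop TGA at 40 → 6 nt.
Frame +2: AGT ATC CAC GAA CAC TCT AAT GAC TTT TTG AAA CCA TGT GAA CGA — no ATG→stop ORF.
Frame +3: GTA TCC ACG AAC ACT CTA ATG ACT TTT TGA AAC CAT GTG AAC GAA — ATG at 21, stop TGA at 30 → 12 nt.
Frame -1: TTT CGT TCA CAT GGT TTC AAA AAG TCA TTA GAG TGT TCG TGG ATA CTG — no ATG→stop ORF.
Frame -2: TTC GTT CAC ATG GTT TCA AAA AGT CAT TAG AGT GTT CGT GGA TAC — ATG at 11, stop TAG at 29 → 21 nt.
Frame -3: TCG TTC ACA TGG TTT CAA AAA GTC ATT AGA GTG TTC GTG GAT ACT — no ATG→stop ORF.
Forward-strand max 12 nt; reverse-strand max 21 nt. The reverse strand has the longer ORF.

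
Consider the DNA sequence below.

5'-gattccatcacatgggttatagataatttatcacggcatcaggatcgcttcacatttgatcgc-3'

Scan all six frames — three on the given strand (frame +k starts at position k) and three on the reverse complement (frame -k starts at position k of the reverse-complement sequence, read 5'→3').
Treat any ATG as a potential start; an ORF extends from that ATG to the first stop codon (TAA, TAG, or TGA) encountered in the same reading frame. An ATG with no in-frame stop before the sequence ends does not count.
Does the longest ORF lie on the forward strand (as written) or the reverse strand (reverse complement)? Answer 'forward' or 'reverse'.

Reverse complement (5'→3'): GCGATCAAATGTGAAGCGATCCTGATGCCGTGATAAATTATCTATAACCCATGTGATGGAATC
Frame +1: GAT TCC ATC ACA TGG GTT ATA GAT AAT TTA TCA CGG CAT CAG GAT CGC TTC ACA TTT GAT CGC — no ATG→stop ORF.
Frame +2: ATT CCA TCA CAT GGG TTA TAG ATA ATT TAT CAC GGC ATC AGG ATC GCT TCA CAT TTG ATC — no ATG→stop ORF.
Frame +3: TTC CAT CAC ATG GGT TAT AGA TAA TTT ATC ACG GCA TCA GGA TCG CTT CAC ATT TGA TCG — ATG at 12, stop TAA at 24 → 15 nt.
Frame -1: GCG ATC AAA TGT GAA GCG ATC CTG ATG CCG TGA TAA ATT ATC TAT AAC CCA TGT GAT GGA ATC — ATG at 25, stop TGA at 31 → 9 nt.
Frame -2: CGA TCA AAT GTG AAG CGA TCC TGA TGC CGT GAT AAA TTA TCT ATA ACC CAT GTG ATG GAA — no ATG→stop ORF.
Frame -3: GAT CAA ATG TGA AGC GAT CCT GAT GCC GTG ATA AAT TAT CTA TAA CCC ATG TGA TGG AAT — ATG at 9, stop TGA at 12 → 6 nt; ATG at 51, stop TGA at 54 → 6 nt.
Forward-strand max 15 nt; reverse-strand max 9 nt. The forward strand has the longer ORF.

forward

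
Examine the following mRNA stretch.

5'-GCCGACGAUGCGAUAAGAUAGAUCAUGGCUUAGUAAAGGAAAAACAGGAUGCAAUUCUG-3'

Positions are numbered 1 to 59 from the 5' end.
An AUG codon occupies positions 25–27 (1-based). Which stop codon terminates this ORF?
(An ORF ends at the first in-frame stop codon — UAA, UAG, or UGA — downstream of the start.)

UAG

Codons from position 25: AUG (25–27), GCU (28–30), UAG (31–33).
The first in-frame stop codon is UAG.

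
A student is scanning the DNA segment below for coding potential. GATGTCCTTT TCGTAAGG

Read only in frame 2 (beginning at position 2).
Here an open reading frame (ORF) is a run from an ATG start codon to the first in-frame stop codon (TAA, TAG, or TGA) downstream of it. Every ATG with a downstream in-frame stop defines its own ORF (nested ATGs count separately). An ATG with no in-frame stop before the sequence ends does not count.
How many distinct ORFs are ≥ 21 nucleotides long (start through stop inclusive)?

Frame 2: ATG TCC TTT TCG TAA — ATG at 2, stop TAA at 14 → 15 nt.
No ORF reaches 21 nucleotides. Count = 0.

0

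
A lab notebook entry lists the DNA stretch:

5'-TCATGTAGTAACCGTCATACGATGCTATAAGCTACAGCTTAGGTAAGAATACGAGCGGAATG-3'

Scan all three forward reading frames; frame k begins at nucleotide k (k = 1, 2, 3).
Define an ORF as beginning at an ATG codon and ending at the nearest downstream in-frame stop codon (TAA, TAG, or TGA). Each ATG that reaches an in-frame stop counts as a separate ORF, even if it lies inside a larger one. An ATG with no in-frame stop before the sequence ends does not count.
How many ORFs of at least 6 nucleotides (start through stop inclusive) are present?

2

Frame 1: TCA TGT AGT AAC CGT CAT ACG ATG CTA TAA GCT ACA GCT TAG GTA AGA ATA CGA GCG GAA — ATG at 22, stop TAA at 28 → 9 nt.
Frame 2: CAT GTA GTA ACC GTC ATA CGA TGC TAT AAG CTA CAG CTT AGG TAA GAA TAC GAG CGG AAT — no ATG→stop ORF.
Frame 3: ATG TAG TAA CCG TCA TAC GAT GCT ATA AGC TAC AGC TTA GGT AAG AAT ACG AGC GGA ATG — ATG at 3, stop TAG at 6 → 6 nt.
ORFs ≥ 6 nucleotides: frame 1 22–30 (9 nucleotides), frame 3 3–8 (6 nucleotides). Count = 2.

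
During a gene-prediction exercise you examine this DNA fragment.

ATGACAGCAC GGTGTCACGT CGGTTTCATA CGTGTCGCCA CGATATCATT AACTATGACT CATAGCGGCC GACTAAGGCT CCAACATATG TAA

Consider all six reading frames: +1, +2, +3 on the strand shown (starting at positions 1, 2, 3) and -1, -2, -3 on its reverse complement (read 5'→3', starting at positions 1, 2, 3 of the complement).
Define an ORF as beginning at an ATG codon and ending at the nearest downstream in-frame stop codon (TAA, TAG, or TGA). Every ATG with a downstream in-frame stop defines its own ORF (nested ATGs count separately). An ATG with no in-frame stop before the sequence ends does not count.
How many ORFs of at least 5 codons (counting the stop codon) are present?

Reverse complement (5'→3'): TTACATATGTTGGAGCCTTAGTCGGCCGCTATGAGTCATAGTTAATGATATCGTGGCGACACGTATGAAACCGACGTGACACCGTGCTGTCAT
Frame +1: ATG ACA GCA CGG TGT CAC GTC GGT TTC ATA CGT GTC GCC ACG ATA TCA TTA ACT ATG ACT CAT AGC GGC CGA CTA AGG CTC CAA CAT ATG TAA — ATG at 1, stop TAA at 91 → 93 nt; ATG at 55, stop TAA at 91 → 39 nt; ATG at 88, stop TAA at 91 → 6 nt.
Frame +2: TGA CAG CAC GGT GTC ACG TCG GTT TCA TAC GTG TCG CCA CGA TAT CAT TAA CTA TGA CTC ATA GCG GCC GAC TAA GGC TCC AAC ATA TGT — no ATG→stop ORF.
Frame +3: GAC AGC ACG GTG TCA CGT CGG TTT CAT ACG TGT CGC CAC GAT ATC ATT AAC TAT GAC TCA TAG CGG CCG ACT AAG GCT CCA ACA TAT GTA — no ATG→stop ORF.
Frame -1: TTA CAT ATG TTG GAG CCT TAG TCG GCC GCT ATG AGT CAT AGT TAA TGA TAT CGT GGC GAC ACG TAT GAA ACC GAC GTG ACA CCG TGC TGT CAT — ATG at 7, stop TAG at 19 → 15 nt; ATG at 31, stop TAA at 43 → 15 nt.
Frame -2: TAC ATA TGT TGG AGC CTT AGT CGG CCG CTA TGA GTC ATA GTT AAT GAT ATC GTG GCG ACA CGT ATG AAA CCG ACG TGA CAC CGT GCT GTC — ATG at 65, stop TGA at 77 → 15 nt.
Frame -3: ACA TAT GTT GGA GCC TTA GTC GGC CGC TAT GAG TCA TAG TTA ATG ATA TCG TGG CGA CAC GTA TGA AAC CGA CGT GAC ACC GTG CTG TCA — ATG at 45, stop TGA at 66 → 24 nt.
ORFs ≥ 5 codons: frame +1 1–93 (31 codons), frame +1 55–93 (13 codons), frame -1 7–21 (5 codons), frame -1 31–45 (5 codons), frame -2 65–79 (5 codons), frame -3 45–68 (8 codons). Count = 6.

6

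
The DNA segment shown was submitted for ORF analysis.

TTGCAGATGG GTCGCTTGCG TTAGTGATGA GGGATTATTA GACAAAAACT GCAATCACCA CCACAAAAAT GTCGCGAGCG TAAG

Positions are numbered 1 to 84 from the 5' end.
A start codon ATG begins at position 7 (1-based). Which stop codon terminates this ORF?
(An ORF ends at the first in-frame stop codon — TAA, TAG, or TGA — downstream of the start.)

Codons from position 7: ATG (7–9), GGT (10–12), CGC (13–15), TTG (16–18), CGT (19–21), TAG (22–24).
The first in-frame stop codon is TAG.

TAG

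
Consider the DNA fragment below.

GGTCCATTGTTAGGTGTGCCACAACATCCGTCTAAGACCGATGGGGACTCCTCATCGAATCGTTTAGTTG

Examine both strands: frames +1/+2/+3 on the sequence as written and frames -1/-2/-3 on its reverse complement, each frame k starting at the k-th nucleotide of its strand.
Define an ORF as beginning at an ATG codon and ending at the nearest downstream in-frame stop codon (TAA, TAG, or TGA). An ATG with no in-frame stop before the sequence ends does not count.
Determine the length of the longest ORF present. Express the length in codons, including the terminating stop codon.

9

Reverse complement (5'→3'): CAACTAAACGATTCGATGAGGAGTCCCCATCGGTCTTAGACGGATGTTGTGGCACACCTAACAATGGACC
Frame +1: GGT CCA TTG TTA GGT GTG CCA CAA CAT CCG TCT AAG ACC GAT GGG GAC TCC TCA TCG AAT CGT TTA GTT — no ATG→stop ORF.
Frame +2: GTC CAT TGT TAG GTG TGC CAC AAC ATC CGT CTA AGA CCG ATG GGG ACT CCT CAT CGA ATC GTT TAG TTG — ATG at 41, stop TAG at 65 → 27 nt.
Frame +3: TCC ATT GTT AGG TGT GCC ACA ACA TCC GTC TAA GAC CGA TGG GGA CTC CTC ATC GAA TCG TTT AGT — no ATG→stop ORF.
Frame -1: CAA CTA AAC GAT TCG ATG AGG AGT CCC CAT CGG TCT TAG ACG GAT GTT GTG GCA CAC CTA ACA ATG GAC — ATG at 16, stop TAG at 37 → 24 nt.
Frame -2: AAC TAA ACG ATT CGA TGA GGA GTC CCC ATC GGT CTT AGA CGG ATG TTG TGG CAC ACC TAA CAA TGG ACC — ATG at 44, stop TAA at 59 → 18 nt.
Frame -3: ACT AAA CGA TTC GAT GAG GAG TCC CCA TCG GTC TTA GAC GGA TGT TGT GGC ACA CCT AAC AAT GGA — no ATG→stop ORF.
Longest: frame +2, positions 41–67, 27 nt = 9 codons = 8 aa. → 9 codons.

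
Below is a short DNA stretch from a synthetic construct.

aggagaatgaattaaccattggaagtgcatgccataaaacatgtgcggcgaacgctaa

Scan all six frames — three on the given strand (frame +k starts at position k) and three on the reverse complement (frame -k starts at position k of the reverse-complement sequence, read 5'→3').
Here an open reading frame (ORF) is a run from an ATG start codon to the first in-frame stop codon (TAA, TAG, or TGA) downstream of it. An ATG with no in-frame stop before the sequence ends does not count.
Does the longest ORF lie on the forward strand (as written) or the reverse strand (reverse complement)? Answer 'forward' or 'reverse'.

Reverse complement (5'→3'): TTAGCGTTCGCCGCACATGTTTTATGGCATGCACTTCCAATGGTTAATTCATTCTCCT
Frame +1: AGG AGA ATG AAT TAA CCA TTG GAA GTG CAT GCC ATA AAA CAT GTG CGG CGA ACG CTA — ATG at 7, stop TAA at 13 → 9 nt.
Frame +2: GGA GAA TGA ATT AAC CAT TGG AAG TGC ATG CCA TAA AAC ATG TGC GGC GAA CGC TAA — ATG at 29, stop TAA at 35 → 9 nt; ATG at 41, stop TAA at 56 → 18 nt.
Frame +3: GAG AAT GAA TTA ACC ATT GGA AGT GCA TGC CAT AAA ACA TGT GCG GCG AAC GCT — no ATG→stop ORF.
Frame -1: TTA GCG TTC GCC GCA CAT GTT TTA TGG CAT GCA CTT CCA ATG GTT AAT TCA TTC TCC — no ATG→stop ORF.
Frame -2: TAG CGT TCG CCG CAC ATG TTT TAT GGC ATG CAC TTC CAA TGG TTA ATT CAT TCT CCT — no ATG→stop ORF.
Frame -3: AGC GTT CGC CGC ACA TGT TTT ATG GCA TGC ACT TCC AAT GGT TAA TTC ATT CTC — ATG at 24, stop TAA at 45 → 24 nt.
Forward-strand max 18 nt; reverse-strand max 24 nt. The reverse strand has the longer ORF.

reverse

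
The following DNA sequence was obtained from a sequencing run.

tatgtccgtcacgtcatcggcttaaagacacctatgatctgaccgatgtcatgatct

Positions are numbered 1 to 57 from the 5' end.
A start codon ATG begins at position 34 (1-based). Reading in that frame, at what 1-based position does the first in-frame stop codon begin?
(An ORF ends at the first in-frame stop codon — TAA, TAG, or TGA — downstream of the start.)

40

Codons from position 34: ATG (34–36), ATC (37–39), TGA (40–42).
TGA is a stop codon; it begins at position 40.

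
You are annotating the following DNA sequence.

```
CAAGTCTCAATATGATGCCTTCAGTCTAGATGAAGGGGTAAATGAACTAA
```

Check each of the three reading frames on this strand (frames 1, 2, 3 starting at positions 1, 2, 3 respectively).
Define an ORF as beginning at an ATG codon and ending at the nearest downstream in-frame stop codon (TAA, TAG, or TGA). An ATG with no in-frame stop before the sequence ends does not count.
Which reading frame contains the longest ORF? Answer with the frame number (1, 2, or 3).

Frame 1: CAA GTC TCA ATA TGA TGC CTT CAG TCT AGA TGA AGG GGT AAA TGA ACT — no ATG→stop ORF.
Frame 2: AAG TCT CAA TAT GAT GCC TTC AGT CTA GAT GAA GGG GTA AAT GAA CTA — no ATG→stop ORF.
Frame 3: AGT CTC AAT ATG ATG CCT TCA GTC TAG ATG AAG GGG TAA ATG AAC TAA — ATG at 12, stop TAG at 27 → 18 nt; ATG at 15, stop TAG at 27 → 15 nt; ATG at 30, stop TAA at 39 → 12 nt; ATG at 42, stop TAA at 48 → 9 nt.
Longest ORF is 18 nt in frame 3 (positions 12–29).

3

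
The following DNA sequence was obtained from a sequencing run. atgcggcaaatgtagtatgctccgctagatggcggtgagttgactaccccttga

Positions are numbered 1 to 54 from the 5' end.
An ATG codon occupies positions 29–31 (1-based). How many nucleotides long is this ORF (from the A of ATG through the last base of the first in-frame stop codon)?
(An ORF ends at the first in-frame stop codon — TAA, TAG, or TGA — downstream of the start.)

Codons from position 29: ATG (29–31), GCG (32–34), GTG (35–37), AGT (38–40), TGA (41–43).
TGA is the first in-frame stop; ORF spans 29–43, 15 nucleotides.

15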